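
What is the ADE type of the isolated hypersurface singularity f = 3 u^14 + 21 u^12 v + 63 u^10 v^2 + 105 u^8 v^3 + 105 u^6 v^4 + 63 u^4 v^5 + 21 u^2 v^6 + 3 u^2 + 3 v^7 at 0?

The Hessian of f at 0 is [[6, 0], [0, 0]] with rank 1, so corank 1. A Groebner basis of the Jacobian ideal J(f) in C{u,v} is {v^6, u}; counting standard monomials gives mu = 6. Corank 1: A-series; mu = 6 gives A_6.

A_{6}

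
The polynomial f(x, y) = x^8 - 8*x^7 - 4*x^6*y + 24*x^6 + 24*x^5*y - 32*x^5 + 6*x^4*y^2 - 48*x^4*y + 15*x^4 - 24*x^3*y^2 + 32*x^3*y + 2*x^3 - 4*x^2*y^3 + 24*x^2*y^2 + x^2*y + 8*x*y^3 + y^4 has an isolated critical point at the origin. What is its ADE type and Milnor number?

The Hessian of f at 0 has rank 0. Corank 2; j^3 = x^2*(2*x + y) has shape L^2 M (L != M), so D-series; mu = 5 gives D_5.

Type D_{5}, Milnor number mu = 5.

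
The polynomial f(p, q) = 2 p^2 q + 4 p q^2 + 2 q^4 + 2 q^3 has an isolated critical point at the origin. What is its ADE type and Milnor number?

The Hessian of f at 0 is [[0, 0], [0, 0]] with rank 0, so corank 2. A Groebner basis of the Jacobian ideal J(f) in C{p,q} is {p^3 - p^2/4 + q^2/4, p^2/4 + q^3 - q^2/4, p*q + q^2}; counting standard monomials gives mu = 5. Corank 2; j^3 = 2*q*(p + q)^2 has shape L^2 M (L != M), so D-series; mu = 5 gives D_5.

Type D_{5}, Milnor number mu = 5.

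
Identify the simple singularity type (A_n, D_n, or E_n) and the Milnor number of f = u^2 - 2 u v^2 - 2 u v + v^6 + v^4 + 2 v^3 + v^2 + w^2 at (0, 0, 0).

Type A_5, Milnor number mu = 5.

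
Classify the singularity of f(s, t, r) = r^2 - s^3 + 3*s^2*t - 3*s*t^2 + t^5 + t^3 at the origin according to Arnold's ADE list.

E_8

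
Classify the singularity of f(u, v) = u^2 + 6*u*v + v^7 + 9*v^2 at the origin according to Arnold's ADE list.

A_6

The Hessian of f at 0 has rank 1. Corank 1: A-series; mu = 6 gives A_6.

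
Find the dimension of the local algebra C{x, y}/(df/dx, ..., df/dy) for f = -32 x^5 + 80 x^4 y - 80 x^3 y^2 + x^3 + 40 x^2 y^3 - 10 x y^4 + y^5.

8

The Hessian of f at 0 is [[0, 0], [0, 0]] with rank 0, so corank 2. A Groebner basis of the Jacobian ideal J(f) in C{x,y} is {y^5, x*y^3 - y^4/8, x^2}; counting standard monomials gives mu = 8. Corank 2; j^3 = x^3 is a perfect cube, so E-series; the 5-jet and mu = 8 give E_8.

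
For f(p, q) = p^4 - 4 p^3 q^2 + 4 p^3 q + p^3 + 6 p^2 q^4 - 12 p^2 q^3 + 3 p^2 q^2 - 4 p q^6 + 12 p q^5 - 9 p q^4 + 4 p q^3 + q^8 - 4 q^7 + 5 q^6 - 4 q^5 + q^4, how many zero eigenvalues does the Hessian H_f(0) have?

Hessian at 0 has rank 0.

2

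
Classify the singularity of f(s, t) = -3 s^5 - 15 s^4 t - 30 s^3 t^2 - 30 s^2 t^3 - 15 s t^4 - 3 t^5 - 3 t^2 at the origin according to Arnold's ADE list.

The Hessian of f at 0 has rank 1. Corank 1: A-series; mu = 4 gives A_4.

A4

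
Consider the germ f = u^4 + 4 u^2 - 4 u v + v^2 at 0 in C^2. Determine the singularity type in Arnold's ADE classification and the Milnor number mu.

Type A_3, Milnor number mu = 3.

The Hessian of f at 0 has rank 1. Corank 1: A-series; mu = 3 gives A_3.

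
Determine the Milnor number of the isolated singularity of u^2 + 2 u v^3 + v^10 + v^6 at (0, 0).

9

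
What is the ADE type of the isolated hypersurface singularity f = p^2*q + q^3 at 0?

The Hessian of f at 0 has rank 0. Corank 2; j^3 = q*(p^2 + q^2) splits into three distinct lines over C (the quadratic factor has nonzero discriminant), so D_4.

D4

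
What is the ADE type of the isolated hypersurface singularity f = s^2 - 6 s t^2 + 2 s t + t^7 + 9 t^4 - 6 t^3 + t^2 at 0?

A_{6}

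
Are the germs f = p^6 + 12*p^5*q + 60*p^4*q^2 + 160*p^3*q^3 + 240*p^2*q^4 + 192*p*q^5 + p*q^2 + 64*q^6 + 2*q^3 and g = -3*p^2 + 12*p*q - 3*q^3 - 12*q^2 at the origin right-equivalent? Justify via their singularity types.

The Hessian of f at 0 has rank 0. Corank 2; j^3 = q^2*(p + 2*q) has shape L^2 M (L != M), so D-series; mu = 7 gives D_7. The Hessian of g at 0 has rank 1. Corank 1: A-series; mu = 2 gives A_2. f is D_7 but g is A_2, hence not right-equivalent.

No.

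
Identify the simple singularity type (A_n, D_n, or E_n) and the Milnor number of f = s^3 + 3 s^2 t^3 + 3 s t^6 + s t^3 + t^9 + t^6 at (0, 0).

Type E_7, Milnor number mu = 7.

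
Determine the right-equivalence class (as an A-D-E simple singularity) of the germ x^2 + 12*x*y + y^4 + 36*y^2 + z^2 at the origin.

A3

The Hessian of f at 0 has rank 2. Corank 1: A-series; mu = 3 gives A_3.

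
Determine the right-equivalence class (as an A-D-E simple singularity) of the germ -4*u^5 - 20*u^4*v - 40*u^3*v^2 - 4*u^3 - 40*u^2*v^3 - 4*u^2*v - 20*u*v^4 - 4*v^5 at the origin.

D6

The Hessian of f at 0 is [[0, 0], [0, 0]] with rank 0, so corank 2. A Groebner basis of the Jacobian ideal J(f) in C{u,v} is {-u*v/5 + v^4, u*v^2, u^2 + u*v}; counting standard monomials gives mu = 6. Corank 2; j^3 = -4*u^2*(u + v) has shape L^2 M (L != M), so D-series; mu = 6 gives D_6.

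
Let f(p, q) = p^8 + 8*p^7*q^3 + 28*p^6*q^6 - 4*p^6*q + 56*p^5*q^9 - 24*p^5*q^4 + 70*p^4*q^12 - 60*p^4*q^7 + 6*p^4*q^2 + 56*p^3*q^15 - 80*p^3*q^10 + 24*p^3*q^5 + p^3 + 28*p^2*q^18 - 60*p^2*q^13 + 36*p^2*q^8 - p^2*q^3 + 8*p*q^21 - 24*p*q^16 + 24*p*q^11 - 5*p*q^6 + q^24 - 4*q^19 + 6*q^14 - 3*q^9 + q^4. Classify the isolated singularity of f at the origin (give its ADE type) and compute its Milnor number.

The Hessian of f at 0 has rank 0. Corank 2; j^3 = p^3 is a perfect cube, so E-series; the 4-jet and mu = 6 give E_6.

Type E_{6}, Milnor number mu = 6.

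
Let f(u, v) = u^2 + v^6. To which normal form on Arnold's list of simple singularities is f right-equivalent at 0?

A_{5}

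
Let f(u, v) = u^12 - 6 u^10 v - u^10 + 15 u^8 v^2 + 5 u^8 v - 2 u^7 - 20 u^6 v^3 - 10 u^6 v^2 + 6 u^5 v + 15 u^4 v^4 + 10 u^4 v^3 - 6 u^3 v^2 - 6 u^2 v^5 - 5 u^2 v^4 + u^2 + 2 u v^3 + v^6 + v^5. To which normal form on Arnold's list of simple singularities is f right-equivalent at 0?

The Hessian of f at 0 has rank 1. Corank 1: A-series; mu = 4 gives A_4.

A4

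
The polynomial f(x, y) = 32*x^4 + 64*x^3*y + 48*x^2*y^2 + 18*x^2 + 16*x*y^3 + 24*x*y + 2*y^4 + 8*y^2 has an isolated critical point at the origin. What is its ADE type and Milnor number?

The Hessian of f at 0 is [[36, 24], [24, 16]] with rank 1, so corank 1. A Groebner basis of the Jacobian ideal J(f) in C{x,y} is {y^3, x + 2*y/3}; counting standard monomials gives mu = 3. Corank 1: A-series; mu = 3 gives A_3.

Type A_3, Milnor number mu = 3.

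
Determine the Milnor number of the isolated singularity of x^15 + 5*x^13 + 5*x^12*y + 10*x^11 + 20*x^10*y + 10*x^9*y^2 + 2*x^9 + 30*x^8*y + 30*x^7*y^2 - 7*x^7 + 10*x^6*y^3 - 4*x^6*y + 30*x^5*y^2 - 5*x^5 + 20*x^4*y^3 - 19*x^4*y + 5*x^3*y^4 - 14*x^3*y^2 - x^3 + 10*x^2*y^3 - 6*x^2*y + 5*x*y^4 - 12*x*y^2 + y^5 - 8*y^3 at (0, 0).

8

The Hessian of f at 0 has rank 0. Corank 2; j^3 = -(x + 2*y)^3 is a perfect cube, so E-series; the 5-jet and mu = 8 give E_8.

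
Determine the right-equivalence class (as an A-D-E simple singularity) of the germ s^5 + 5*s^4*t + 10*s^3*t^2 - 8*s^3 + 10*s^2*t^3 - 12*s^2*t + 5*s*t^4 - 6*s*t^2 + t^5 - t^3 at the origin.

E_{8}

The Hessian of f at 0 is [[0, 0], [0, 0]] with rank 0, so corank 2. A Groebner basis of the Jacobian ideal J(f) in C{s,t} is {t^5, s*t^3 + 5*t^4/8, s^2 + s*t + t^2/4}; counting standard monomials gives mu = 8. Corank 2; j^3 = -(2*s + t)^3 is a perfect cube, so E-series; the 5-jet and mu = 8 give E_8.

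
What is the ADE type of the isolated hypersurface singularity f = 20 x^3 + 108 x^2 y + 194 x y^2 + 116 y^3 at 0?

D4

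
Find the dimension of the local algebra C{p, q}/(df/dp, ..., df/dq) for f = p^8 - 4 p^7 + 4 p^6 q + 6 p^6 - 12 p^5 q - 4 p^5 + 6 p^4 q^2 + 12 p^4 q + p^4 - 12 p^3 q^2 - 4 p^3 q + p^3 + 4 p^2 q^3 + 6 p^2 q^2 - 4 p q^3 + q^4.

6

The Hessian of f at 0 is [[0, 0], [0, 0]] with rank 0, so corank 2. A Groebner basis of the Jacobian ideal J(f) in C{p,q} is {q^4, p*q^2 - q^3/3, p^2}; counting standard monomials gives mu = 6. Corank 2; j^3 = p^3 is a perfect cube, so E-series; the 4-jet and mu = 6 give E_6.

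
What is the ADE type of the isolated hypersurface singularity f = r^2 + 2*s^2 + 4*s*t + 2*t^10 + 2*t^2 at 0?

The Hessian of f at 0 has rank 2. Corank 1: A-series; mu = 9 gives A_9.

A_{9}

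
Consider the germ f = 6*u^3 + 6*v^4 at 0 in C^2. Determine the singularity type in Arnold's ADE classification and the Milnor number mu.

The Hessian of f at 0 has rank 0. Corank 2; j^3 = 6*u^3 is a perfect cube, so E-series; the 4-jet and mu = 6 give E_6.

Type E6, Milnor number mu = 6.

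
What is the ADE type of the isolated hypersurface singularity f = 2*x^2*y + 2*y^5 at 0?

The Hessian of f at 0 has rank 0. Corank 2; j^3 = 2*x^2*y has shape L^2 M (L != M), so D-series; mu = 6 gives D_6.

D6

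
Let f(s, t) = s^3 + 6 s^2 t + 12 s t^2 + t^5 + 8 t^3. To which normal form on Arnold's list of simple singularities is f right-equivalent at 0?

The Hessian of f at 0 has rank 0. Corank 2; j^3 = (s + 2*t)^3 is a perfect cube, so E-series; the 5-jet and mu = 8 give E_8.

E_8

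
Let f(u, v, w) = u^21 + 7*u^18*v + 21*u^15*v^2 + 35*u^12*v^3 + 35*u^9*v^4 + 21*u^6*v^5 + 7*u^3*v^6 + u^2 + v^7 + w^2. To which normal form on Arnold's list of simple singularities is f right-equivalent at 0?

A_6

The Hessian of f at 0 has rank 2. Corank 1: A-series; mu = 6 gives A_6.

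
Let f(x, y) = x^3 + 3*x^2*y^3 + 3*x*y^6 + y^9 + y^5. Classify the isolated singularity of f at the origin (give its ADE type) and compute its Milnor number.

The Hessian of f at 0 has rank 0. Corank 2; j^3 = x^3 is a perfect cube, so E-series; the 5-jet and mu = 8 give E_8.

Type E_8, Milnor number mu = 8.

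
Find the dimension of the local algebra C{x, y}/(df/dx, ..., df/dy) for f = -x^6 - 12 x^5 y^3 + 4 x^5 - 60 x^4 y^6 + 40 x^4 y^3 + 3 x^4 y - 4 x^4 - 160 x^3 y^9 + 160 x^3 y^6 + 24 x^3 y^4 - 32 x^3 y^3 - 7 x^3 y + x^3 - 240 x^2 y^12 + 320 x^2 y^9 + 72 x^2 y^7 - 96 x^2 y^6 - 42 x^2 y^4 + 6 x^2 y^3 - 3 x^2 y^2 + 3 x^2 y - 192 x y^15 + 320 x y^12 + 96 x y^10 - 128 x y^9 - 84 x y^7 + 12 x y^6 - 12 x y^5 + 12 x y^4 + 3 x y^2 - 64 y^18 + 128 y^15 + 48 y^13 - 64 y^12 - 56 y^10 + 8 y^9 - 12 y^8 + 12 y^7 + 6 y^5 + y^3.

7

The Hessian of f at 0 has rank 0. Corank 2; j^3 = (x + y)^3 is a perfect cube, so E-series; the 4-jet and mu = 7 give E_7.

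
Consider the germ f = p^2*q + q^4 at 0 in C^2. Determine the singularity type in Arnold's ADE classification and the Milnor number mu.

The Hessian of f at 0 is [[0, 0], [0, 0]] with rank 0, so corank 2. A Groebner basis of the Jacobian ideal J(f) in C{p,q} is {p^3, p^2/4 + q^3, p*q}; counting standard monomials gives mu = 5. Corank 2; j^3 = p^2*q has shape L^2 M (L != M), so D-series; mu = 5 gives D_5.

Type D_{5}, Milnor number mu = 5.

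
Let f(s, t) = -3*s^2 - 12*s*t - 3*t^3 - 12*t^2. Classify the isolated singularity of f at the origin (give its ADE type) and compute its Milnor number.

The Hessian of f at 0 has rank 1. Corank 1: A-series; mu = 2 gives A_2.

Type A2, Milnor number mu = 2.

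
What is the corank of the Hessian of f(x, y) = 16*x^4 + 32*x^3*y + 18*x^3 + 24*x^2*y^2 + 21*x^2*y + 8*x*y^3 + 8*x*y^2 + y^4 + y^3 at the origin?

2

Hessian at 0 has rank 0.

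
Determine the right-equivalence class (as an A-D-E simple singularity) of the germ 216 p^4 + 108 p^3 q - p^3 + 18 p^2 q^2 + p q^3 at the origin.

E_{7}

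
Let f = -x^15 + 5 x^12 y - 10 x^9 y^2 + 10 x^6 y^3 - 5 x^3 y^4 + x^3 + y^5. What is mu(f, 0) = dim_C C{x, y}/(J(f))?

The Hessian of f at 0 is [[0, 0], [0, 0]] with rank 0, so corank 2. A Groebner basis of the Jacobian ideal J(f) in C{x,y} is {y^4, x^2}; counting standard monomials gives mu = 8. Corank 2; j^3 = x^3 is a perfect cube, so E-series; the 5-jet and mu = 8 give E_8.

8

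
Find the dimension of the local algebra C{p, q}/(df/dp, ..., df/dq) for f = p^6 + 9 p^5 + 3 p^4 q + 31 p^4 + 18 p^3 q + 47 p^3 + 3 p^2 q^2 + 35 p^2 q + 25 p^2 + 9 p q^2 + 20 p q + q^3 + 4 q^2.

2

The Hessian of f at 0 is [[50, 20], [20, 8]] with rank 1, so corank 1. A Groebner basis of the Jacobian ideal J(f) in C{p,q} is {q^2, p + 2*q/5}; counting standard monomials gives mu = 2. Corank 1: A-series; mu = 2 gives A_2.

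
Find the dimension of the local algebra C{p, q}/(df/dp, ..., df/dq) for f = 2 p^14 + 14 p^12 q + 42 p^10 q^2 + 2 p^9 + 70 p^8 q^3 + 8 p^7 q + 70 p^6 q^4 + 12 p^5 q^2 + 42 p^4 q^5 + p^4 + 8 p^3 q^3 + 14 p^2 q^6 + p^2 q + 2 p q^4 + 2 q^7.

8

The Hessian of f at 0 has rank 0. Corank 2; j^3 = p^2*q has shape L^2 M (L != M), so D-series; mu = 8 gives D_8.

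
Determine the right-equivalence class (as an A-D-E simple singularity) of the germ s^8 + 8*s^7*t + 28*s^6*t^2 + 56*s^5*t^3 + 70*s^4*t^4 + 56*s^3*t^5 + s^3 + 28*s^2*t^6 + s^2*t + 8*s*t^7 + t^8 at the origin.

D_9

The Hessian of f at 0 is [[0, 0], [0, 0]] with rank 0, so corank 2. A Groebner basis of the Jacobian ideal J(f) in C{s,t} is {-s*t/8 + t^7, s*t^2, s^2 + s*t}; counting standard monomials gives mu = 9. Corank 2; j^3 = s^2*(s + t) has shape L^2 M (L != M), so D-series; mu = 9 gives D_9.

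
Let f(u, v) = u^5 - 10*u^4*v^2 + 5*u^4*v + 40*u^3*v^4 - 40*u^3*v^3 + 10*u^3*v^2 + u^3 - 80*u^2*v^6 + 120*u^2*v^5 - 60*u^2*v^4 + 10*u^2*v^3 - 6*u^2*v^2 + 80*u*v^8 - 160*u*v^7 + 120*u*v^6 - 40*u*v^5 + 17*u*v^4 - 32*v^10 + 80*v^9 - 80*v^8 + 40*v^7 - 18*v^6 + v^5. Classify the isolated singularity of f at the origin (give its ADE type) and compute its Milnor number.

Type E8, Milnor number mu = 8.

The Hessian of f at 0 is [[0, 0], [0, 0]] with rank 0, so corank 2. A Groebner basis of the Jacobian ideal J(f) in C{u,v} is {-u^2/16 + u*v^3 + u*v^2/4, u^2/4 - u*v^2 + v^4, u^3, u^2*v - u^2/4 + u*v^2}; counting standard monomials gives mu = 8. Corank 2; j^3 = u^3 is a perfect cube, so E-series; the 5-jet and mu = 8 give E_8.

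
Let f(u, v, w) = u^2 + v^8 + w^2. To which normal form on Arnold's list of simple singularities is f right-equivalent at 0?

A7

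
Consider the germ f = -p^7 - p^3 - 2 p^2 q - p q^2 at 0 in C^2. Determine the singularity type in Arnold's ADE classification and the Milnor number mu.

Type D_{8}, Milnor number mu = 8.

The Hessian of f at 0 has rank 0. Corank 2; j^3 = -p*(p + q)^2 has shape L^2 M (L != M), so D-series; mu = 8 gives D_8.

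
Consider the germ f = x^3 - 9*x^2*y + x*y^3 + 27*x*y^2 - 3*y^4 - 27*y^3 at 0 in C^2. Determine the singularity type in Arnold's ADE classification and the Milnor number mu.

Type E_{7}, Milnor number mu = 7.

The Hessian of f at 0 has rank 0. Corank 2; j^3 = (x - 3*y)^3 is a perfect cube, so E-series; the 4-jet and mu = 7 give E_7.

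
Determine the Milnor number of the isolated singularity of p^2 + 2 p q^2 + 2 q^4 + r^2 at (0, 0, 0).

The Hessian of f at 0 has rank 2. Corank 1: A-series; mu = 3 gives A_3.

3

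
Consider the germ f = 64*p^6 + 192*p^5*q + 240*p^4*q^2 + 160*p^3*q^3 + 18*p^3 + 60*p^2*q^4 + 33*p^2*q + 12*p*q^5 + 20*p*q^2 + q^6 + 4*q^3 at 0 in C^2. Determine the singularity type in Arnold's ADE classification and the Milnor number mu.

The Hessian of f at 0 has rank 0. Corank 2; j^3 = (2*p + q)*(3*p + 2*q)^2 has shape L^2 M (L != M), so D-series; mu = 7 gives D_7.

Type D_{7}, Milnor number mu = 7.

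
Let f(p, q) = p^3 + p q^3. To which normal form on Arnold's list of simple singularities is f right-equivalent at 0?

E_7

The Hessian of f at 0 has rank 0. Corank 2; j^3 = p^3 is a perfect cube, so E-series; the 4-jet and mu = 7 give E_7.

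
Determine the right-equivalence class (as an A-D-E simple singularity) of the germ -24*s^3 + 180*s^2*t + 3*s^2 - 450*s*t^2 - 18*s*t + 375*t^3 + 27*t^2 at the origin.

A_2

The Hessian of f at 0 has rank 1. Corank 1: A-series; mu = 2 gives A_2.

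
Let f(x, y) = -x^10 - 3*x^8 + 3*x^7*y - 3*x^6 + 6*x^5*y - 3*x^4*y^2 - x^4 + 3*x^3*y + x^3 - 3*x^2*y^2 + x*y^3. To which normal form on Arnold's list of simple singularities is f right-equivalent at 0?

E_7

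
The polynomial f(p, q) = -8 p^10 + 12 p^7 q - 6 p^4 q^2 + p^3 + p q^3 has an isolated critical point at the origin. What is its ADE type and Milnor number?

Type E_{7}, Milnor number mu = 7.

The Hessian of f at 0 is [[0, 0], [0, 0]] with rank 0, so corank 2. A Groebner basis of the Jacobian ideal J(f) in C{p,q} is {p^3, p*q^2, 3*p^2 + q^3}; counting standard monomials gives mu = 7. Corank 2; j^3 = p^3 is a perfect cube, so E-series; the 4-jet and mu = 7 give E_7.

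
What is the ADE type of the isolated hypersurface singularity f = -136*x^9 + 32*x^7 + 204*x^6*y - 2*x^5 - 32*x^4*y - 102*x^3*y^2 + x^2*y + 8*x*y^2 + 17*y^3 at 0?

D_4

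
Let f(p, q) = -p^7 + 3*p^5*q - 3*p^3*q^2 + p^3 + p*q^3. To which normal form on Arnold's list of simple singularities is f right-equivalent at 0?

E_{7}

The Hessian of f at 0 has rank 0. Corank 2; j^3 = p^3 is a perfect cube, so E-series; the 4-jet and mu = 7 give E_7.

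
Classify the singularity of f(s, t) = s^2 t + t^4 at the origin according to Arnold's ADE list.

D_5

The Hessian of f at 0 has rank 0. Corank 2; j^3 = s^2*t has shape L^2 M (L != M), so D-series; mu = 5 gives D_5.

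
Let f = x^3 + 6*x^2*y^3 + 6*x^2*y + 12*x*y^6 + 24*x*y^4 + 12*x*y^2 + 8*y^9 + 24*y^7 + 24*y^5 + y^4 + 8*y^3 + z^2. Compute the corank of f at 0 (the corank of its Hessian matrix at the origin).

2

Hessian at 0 has rank 1.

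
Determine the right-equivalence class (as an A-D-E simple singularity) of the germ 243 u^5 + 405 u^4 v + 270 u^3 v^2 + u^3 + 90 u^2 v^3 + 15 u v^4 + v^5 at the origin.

E8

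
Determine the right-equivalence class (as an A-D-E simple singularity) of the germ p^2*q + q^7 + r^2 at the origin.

D_{8}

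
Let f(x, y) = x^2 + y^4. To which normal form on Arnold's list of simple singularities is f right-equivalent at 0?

A_{3}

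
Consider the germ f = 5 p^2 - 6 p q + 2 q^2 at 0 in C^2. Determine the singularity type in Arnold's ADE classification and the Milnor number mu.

Type A1, Milnor number mu = 1.

The Hessian of f at 0 has rank 2. Corank 0: nondegenerate Morse point, so A_1.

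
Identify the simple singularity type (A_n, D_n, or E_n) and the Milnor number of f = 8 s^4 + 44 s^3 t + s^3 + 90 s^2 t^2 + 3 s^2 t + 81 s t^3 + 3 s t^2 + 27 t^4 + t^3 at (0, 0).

Type E7, Milnor number mu = 7.

The Hessian of f at 0 has rank 0. Corank 2; j^3 = (s + t)^3 is a perfect cube, so E-series; the 4-jet and mu = 7 give E_7.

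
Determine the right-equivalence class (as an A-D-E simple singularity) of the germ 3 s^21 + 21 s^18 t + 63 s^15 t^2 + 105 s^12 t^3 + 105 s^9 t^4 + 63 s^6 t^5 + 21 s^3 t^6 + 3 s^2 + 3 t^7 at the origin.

A_{6}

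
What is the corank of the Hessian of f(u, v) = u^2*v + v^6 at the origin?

Hessian at 0 has rank 0.

2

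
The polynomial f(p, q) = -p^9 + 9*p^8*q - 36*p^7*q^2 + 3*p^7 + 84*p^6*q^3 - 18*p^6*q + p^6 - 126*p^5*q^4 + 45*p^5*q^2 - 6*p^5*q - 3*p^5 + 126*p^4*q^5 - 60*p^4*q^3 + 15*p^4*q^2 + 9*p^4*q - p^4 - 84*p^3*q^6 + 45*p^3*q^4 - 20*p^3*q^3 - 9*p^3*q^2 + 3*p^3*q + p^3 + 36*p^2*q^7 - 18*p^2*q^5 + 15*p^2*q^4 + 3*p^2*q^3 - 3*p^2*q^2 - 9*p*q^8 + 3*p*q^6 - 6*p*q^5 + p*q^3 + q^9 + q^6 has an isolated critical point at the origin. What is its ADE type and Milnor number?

Type E_{7}, Milnor number mu = 7.

The Hessian of f at 0 has rank 0. Corank 2; j^3 = p^3 is a perfect cube, so E-series; the 4-jet and mu = 7 give E_7.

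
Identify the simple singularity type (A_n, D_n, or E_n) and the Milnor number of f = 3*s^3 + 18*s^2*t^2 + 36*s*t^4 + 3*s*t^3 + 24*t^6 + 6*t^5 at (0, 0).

Type E7, Milnor number mu = 7.

The Hessian of f at 0 is [[0, 0], [0, 0]] with rank 0, so corank 2. A Groebner basis of the Jacobian ideal J(f) in C{s,t} is {-s^2/4 + t^4 - t^3/12, s^3, s^2*t + s^2/12 + t^3/36, s^2/2 + s*t^2 + t^3/6}; counting standard monomials gives mu = 7. Corank 2; j^3 = 3*s^3 is a perfect cube, so E-series; the 4-jet and mu = 7 give E_7.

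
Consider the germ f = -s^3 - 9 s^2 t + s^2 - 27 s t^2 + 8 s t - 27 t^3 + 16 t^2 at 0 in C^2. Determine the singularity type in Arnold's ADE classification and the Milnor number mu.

Type A_{2}, Milnor number mu = 2.

The Hessian of f at 0 has rank 1. Corank 1: A-series; mu = 2 gives A_2.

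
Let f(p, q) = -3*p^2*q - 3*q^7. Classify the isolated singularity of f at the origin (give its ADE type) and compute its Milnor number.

Type D_8, Milnor number mu = 8.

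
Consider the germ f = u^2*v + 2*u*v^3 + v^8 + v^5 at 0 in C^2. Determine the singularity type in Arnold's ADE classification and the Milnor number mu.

Type D_9, Milnor number mu = 9.

The Hessian of f at 0 has rank 0. Corank 2; j^3 = u^2*v has shape L^2 M (L != M), so D-series; mu = 9 gives D_9.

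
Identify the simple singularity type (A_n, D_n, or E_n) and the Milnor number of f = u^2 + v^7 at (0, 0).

Type A_{6}, Milnor number mu = 6.

The Hessian of f at 0 is [[2, 0], [0, 0]] with rank 1, so corank 1. A Groebner basis of the Jacobian ideal J(f) in C{u,v} is {v^6, u}; counting standard monomials gives mu = 6. Corank 1: A-series; mu = 6 gives A_6.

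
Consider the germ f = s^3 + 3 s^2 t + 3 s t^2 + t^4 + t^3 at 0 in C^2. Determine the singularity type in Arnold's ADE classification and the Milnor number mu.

Type E6, Milnor number mu = 6.

The Hessian of f at 0 has rank 0. Corank 2; j^3 = (s + t)^3 is a perfect cube, so E-series; the 4-jet and mu = 6 give E_6.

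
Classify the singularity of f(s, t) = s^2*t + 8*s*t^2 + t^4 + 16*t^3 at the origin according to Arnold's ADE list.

The Hessian of f at 0 has rank 0. Corank 2; j^3 = t*(s + 4*t)^2 has shape L^2 M (L != M), so D-series; mu = 5 gives D_5.

D_{5}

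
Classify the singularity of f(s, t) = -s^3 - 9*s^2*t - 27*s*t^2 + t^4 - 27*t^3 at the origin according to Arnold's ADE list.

The Hessian of f at 0 has rank 0. Corank 2; j^3 = -(s + 3*t)^3 is a perfect cube, so E-series; the 4-jet and mu = 6 give E_6.

E_{6}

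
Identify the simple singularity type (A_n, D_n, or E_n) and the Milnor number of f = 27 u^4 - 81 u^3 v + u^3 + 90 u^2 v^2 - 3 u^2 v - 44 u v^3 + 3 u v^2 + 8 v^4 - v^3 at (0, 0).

Type E7, Milnor number mu = 7.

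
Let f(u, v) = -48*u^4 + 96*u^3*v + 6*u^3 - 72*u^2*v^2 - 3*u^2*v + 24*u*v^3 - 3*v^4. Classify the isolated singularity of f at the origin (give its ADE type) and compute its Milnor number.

Type D_{5}, Milnor number mu = 5.

The Hessian of f at 0 has rank 0. Corank 2; j^3 = 3*u^2*(2*u - v) has shape L^2 M (L != M), so D-series; mu = 5 gives D_5.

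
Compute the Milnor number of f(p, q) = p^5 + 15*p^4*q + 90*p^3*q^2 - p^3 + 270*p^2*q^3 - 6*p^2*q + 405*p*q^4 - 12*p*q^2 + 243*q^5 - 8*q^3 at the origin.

8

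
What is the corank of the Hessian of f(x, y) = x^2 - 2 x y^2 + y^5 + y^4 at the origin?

1

Hessian at 0 has rank 1.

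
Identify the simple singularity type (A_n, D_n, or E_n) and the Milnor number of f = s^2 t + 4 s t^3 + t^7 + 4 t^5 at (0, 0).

Type D_{8}, Milnor number mu = 8.

The Hessian of f at 0 is [[0, 0], [0, 0]] with rank 0, so corank 2. A Groebner basis of the Jacobian ideal J(f) in C{s,t} is {s^2*t^2 + 4*s^2/7 + 8*s*t^2/7, s^3 - 8*s^2/7 - 16*s*t^2/7, s*t/2 + t^3}; counting standard monomials gives mu = 8. Corank 2; j^3 = s^2*t has shape L^2 M (L != M), so D-series; mu = 8 gives D_8.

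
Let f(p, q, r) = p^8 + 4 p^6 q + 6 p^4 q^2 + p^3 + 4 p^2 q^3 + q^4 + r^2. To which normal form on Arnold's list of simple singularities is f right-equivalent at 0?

The Hessian of f at 0 has rank 1. Corank 2; j^3 = p^3 is a perfect cube, so E-series; the 4-jet and mu = 6 give E_6.

E_6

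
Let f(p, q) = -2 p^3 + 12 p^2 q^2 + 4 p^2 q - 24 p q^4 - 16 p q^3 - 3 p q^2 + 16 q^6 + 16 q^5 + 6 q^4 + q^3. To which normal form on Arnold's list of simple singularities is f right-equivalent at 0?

The Hessian of f at 0 has rank 0. Corank 2; j^3 = -(p - q)*(2*p^2 - 2*p*q + q^2) splits into three distinct lines over C (the quadratic factor has nonzero discriminant), so D_4.

D_{4}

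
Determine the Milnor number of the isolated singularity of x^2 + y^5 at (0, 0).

4

The Hessian of f at 0 is [[2, 0], [0, 0]] with rank 1, so corank 1. A Groebner basis of the Jacobian ideal J(f) in C{x,y} is {y^4, x}; counting standard monomials gives mu = 4. Corank 1: A-series; mu = 4 gives A_4.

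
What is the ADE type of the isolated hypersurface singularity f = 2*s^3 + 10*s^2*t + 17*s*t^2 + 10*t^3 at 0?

D_4

The Hessian of f at 0 has rank 0. Corank 2; j^3 = (s + 2*t)*(2*s^2 + 6*s*t + 5*t^2) splits into three distinct lines over C (the quadratic factor has nonzero discriminant), so D_4.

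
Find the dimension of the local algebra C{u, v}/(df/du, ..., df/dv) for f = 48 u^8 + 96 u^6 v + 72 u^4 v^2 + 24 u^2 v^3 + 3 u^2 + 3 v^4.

3

The Hessian of f at 0 has rank 1. Corank 1: A-series; mu = 3 gives A_3.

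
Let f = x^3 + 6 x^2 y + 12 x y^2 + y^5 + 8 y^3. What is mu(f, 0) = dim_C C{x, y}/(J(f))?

8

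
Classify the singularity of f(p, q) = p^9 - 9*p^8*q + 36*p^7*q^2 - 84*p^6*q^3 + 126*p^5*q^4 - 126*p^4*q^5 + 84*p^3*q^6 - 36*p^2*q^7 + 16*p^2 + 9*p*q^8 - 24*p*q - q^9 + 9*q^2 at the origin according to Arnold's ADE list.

A_8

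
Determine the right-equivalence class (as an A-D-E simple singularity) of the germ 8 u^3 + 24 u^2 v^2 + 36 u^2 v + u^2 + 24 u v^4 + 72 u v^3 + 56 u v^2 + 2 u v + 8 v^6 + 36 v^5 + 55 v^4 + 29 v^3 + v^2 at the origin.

A_{2}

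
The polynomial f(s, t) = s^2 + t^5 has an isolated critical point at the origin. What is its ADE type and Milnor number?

The Hessian of f at 0 has rank 1. Corank 1: A-series; mu = 4 gives A_4.

Type A4, Milnor number mu = 4.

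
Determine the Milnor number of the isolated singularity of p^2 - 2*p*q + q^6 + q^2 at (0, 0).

5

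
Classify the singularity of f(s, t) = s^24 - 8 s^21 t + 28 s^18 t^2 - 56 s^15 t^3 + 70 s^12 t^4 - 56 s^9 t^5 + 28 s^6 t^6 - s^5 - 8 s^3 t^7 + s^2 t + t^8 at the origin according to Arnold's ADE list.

D9

The Hessian of f at 0 has rank 0. Corank 2; j^3 = s^2*t has shape L^2 M (L != M), so D-series; mu = 9 gives D_9.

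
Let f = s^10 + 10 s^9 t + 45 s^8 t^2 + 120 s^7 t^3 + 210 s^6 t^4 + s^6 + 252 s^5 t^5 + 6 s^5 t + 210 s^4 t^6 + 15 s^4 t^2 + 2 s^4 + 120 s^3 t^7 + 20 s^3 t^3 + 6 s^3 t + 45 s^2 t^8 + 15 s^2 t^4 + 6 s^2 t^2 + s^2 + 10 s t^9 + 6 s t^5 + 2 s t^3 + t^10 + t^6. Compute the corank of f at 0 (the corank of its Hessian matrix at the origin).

1

Hessian at 0 has rank 1.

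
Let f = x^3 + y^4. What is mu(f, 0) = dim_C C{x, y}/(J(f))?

6

The Hessian of f at 0 has rank 0. Corank 2; j^3 = x^3 is a perfect cube, so E-series; the 4-jet and mu = 6 give E_6.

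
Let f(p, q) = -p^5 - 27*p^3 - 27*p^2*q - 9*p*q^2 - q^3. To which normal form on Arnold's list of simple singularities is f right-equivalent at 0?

The Hessian of f at 0 has rank 0. Corank 2; j^3 = -(3*p + q)^3 is a perfect cube, so E-series; the 5-jet and mu = 8 give E_8.

E_{8}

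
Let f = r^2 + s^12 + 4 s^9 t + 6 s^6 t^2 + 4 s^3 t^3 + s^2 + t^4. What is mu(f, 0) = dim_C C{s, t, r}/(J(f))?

3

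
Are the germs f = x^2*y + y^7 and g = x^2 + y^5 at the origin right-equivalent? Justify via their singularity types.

The Hessian of f at 0 has rank 0. Corank 2; j^3 = x^2*y has shape L^2 M (L != M), so D-series; mu = 8 gives D_8. The Hessian of g at 0 has rank 1. Corank 1: A-series; mu = 4 gives A_4. f is D_8 but g is A_4, hence not right-equivalent.

No.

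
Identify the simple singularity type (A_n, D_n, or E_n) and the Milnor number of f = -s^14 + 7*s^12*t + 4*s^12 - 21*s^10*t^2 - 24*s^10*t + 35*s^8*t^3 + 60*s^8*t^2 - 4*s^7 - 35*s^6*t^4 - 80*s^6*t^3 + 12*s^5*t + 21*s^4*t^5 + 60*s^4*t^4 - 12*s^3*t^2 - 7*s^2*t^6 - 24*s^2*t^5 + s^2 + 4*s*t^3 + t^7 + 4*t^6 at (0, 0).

Type A_{6}, Milnor number mu = 6.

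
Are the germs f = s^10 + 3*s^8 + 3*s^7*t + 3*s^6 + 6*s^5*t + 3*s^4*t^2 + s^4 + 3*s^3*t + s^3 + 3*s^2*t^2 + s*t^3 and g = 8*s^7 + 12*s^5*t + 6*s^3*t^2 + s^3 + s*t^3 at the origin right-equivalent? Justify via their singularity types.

Yes.

The Hessian of f at 0 has rank 0. Corank 2; j^3 = s^3 is a perfect cube, so E-series; the 4-jet and mu = 7 give E_7. The Hessian of g at 0 has rank 0. Corank 2; j^3 = s^3 is a perfect cube, so E-series; the 4-jet and mu = 7 give E_7. Both have type E_7, hence right-equivalent.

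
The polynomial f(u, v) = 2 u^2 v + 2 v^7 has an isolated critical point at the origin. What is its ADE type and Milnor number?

The Hessian of f at 0 has rank 0. Corank 2; j^3 = 2*u^2*v has shape L^2 M (L != M), so D-series; mu = 8 gives D_8.

Type D_8, Milnor number mu = 8.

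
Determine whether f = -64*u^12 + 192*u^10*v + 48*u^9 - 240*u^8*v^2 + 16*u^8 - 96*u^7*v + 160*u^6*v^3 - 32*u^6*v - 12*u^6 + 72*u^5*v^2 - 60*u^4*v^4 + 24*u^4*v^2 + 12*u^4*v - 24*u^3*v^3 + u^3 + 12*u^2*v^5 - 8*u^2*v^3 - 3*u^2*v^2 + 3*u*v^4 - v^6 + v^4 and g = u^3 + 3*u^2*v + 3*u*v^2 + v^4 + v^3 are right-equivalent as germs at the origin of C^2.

The Hessian of f at 0 is [[0, 0], [0, 0]] with rank 0, so corank 2. A Groebner basis of the Jacobian ideal J(f) in C{u,v} is {u^3, u^2*v, -u^2/2 + u*v^2, v^3}; counting standard monomials gives mu = 6. Corank 2; j^3 = u^3 is a perfect cube, so E-series; the 4-jet and mu = 6 give E_6. The Hessian of g at 0 is [[0, 0], [0, 0]] with rank 0, so corank 2. A Groebner basis of the Jacobian ideal J(g) in C{u,v} is {v^3, u^2 + 2*u*v + v^2}; counting standard monomials gives mu = 6. Corank 2; j^3 = (u + v)^3 is a perfect cube, so E-series; the 4-jet and mu = 6 give E_6. Both have type E_6, hence right-equivalent.

Yes.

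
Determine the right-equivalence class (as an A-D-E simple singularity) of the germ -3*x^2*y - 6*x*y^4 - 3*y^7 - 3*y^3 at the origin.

The Hessian of f at 0 is [[0, 0], [0, 0]] with rank 0, so corank 2. A Groebner basis of the Jacobian ideal J(f) in C{x,y} is {y^3, x^2 + 3*y^2, x*y}; counting standard monomials gives mu = 4. Corank 2; j^3 = -3*y*(x^2 + y^2) splits into three distinct lines over C (the quadratic factor has nonzero discriminant), so D_4.

D_{4}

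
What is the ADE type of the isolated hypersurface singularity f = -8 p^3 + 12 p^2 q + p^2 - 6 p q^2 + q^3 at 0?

A2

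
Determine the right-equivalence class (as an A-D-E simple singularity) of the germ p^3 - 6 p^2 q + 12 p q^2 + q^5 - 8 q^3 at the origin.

E8

The Hessian of f at 0 is [[0, 0], [0, 0]] with rank 0, so corank 2. A Groebner basis of the Jacobian ideal J(f) in C{p,q} is {q^4, p^2 - 4*p*q + 4*q^2}; counting standard monomials gives mu = 8. Corank 2; j^3 = (p - 2*q)^3 is a perfect cube, so E-series; the 5-jet and mu = 8 give E_8.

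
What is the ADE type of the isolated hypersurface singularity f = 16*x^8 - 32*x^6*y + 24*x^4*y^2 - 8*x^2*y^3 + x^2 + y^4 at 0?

The Hessian of f at 0 is [[2, 0], [0, 0]] with rank 1, so corank 1. A Groebner basis of the Jacobian ideal J(f) in C{x,y} is {y^3, x}; counting standard monomials gives mu = 3. Corank 1: A-series; mu = 3 gives A_3.

A_3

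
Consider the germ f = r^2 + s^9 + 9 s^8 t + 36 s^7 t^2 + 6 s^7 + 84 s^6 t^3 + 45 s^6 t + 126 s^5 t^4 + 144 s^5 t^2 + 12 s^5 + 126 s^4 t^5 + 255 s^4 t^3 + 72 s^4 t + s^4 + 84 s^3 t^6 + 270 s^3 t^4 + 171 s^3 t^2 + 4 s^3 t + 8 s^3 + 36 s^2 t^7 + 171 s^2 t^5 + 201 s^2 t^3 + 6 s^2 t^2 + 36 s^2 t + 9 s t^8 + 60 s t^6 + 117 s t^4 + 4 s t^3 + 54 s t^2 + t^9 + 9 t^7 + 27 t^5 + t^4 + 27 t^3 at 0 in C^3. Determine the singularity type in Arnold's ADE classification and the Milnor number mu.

The Hessian of f at 0 is [[0, 0, 0], [0, 0, 0], [0, 0, 2]] with rank 1, so corank 2. A Groebner basis of the Jacobian ideal J(f) in C{s,t,r} is {t^4, s*t^2 + 4*t^3/3, s^2 + 3*s*t + 9*t^2/4, r}; counting standard monomials gives mu = 6. Corank 2; j^3 = (2*s + 3*t)^3 is a perfect cube, so E-series; the 4-jet and mu = 6 give E_6.

Type E6, Milnor number mu = 6.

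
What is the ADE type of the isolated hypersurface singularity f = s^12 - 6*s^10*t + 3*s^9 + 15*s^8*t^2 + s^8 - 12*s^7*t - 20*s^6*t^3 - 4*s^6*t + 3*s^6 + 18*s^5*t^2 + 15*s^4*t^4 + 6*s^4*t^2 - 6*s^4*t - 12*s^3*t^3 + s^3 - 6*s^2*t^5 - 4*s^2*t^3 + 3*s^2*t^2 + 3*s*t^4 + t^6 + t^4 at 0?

The Hessian of f at 0 has rank 0. Corank 2; j^3 = s^3 is a perfect cube, so E-series; the 4-jet and mu = 6 give E_6.

E6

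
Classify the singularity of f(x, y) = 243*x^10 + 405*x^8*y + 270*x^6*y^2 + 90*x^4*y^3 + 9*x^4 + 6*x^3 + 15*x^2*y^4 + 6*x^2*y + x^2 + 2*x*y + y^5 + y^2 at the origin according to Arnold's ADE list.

A_{4}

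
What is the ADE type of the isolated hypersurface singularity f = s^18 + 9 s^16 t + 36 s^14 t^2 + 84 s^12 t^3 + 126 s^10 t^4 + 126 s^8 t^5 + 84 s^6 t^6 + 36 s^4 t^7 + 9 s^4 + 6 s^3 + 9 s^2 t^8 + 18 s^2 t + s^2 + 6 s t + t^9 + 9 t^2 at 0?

A8

The Hessian of f at 0 is [[2, 6], [6, 18]] with rank 1, so corank 1. A Groebner basis of the Jacobian ideal J(f) in C{s,t} is {7*s*t^2/81 - 2*s*t/243 + 7*s/39366 + t^5 + 5*t^4/18 + 10*t^3/81 - 29*t^2/1458 + 7*t/13122, s*t^3 - 5*s*t^2/18 + s*t/54 - s/2916 + 3*t^4/4 - t^3/2 + 5*t^2/108 - t/972, s^2 + s/3 + t}; counting standard monomials gives mu = 8. Corank 1: A-series; mu = 8 gives A_8.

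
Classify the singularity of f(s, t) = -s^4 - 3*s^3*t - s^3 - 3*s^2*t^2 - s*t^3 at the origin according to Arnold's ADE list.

E_7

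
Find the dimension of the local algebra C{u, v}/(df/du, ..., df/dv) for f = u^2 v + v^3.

4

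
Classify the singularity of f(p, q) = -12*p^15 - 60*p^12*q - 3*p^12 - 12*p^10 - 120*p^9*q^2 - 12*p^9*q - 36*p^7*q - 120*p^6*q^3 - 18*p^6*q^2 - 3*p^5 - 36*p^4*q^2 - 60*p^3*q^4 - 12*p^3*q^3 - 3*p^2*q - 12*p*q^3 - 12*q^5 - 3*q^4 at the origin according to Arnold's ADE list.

D_5

The Hessian of f at 0 has rank 0. Corank 2; j^3 = -3*p^2*q has shape L^2 M (L != M), so D-series; mu = 5 gives D_5.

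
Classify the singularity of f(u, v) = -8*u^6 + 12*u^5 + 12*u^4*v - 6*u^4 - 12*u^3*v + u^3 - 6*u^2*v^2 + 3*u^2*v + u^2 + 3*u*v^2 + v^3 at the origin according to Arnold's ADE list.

The Hessian of f at 0 has rank 1. Corank 1: A-series; mu = 2 gives A_2.

A_2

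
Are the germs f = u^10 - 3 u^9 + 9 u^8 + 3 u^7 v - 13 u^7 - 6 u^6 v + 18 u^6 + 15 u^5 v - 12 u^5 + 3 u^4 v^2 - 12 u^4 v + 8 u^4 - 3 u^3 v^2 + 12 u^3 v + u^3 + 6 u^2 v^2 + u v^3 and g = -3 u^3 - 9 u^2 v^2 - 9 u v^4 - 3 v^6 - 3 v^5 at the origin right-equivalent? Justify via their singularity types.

The Hessian of f at 0 has rank 0. Corank 2; j^3 = u^3 is a perfect cube, so E-series; the 4-jet and mu = 7 give E_7. The Hessian of g at 0 has rank 0. Corank 2; j^3 = -3*u^3 is a perfect cube, so E-series; the 5-jet and mu = 8 give E_8. f is E_7 but g is E_8, hence not right-equivalent.

No.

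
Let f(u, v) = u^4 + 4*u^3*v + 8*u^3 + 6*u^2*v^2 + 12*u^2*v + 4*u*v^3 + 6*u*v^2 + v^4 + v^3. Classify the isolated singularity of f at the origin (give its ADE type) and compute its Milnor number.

Type E6, Milnor number mu = 6.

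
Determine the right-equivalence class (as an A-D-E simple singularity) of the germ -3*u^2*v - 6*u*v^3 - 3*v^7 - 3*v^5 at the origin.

The Hessian of f at 0 has rank 0. Corank 2; j^3 = -3*u^2*v has shape L^2 M (L != M), so D-series; mu = 8 gives D_8.

D_8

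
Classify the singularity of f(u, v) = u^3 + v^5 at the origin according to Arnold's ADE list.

E8

The Hessian of f at 0 has rank 0. Corank 2; j^3 = u^3 is a perfect cube, so E-series; the 5-jet and mu = 8 give E_8.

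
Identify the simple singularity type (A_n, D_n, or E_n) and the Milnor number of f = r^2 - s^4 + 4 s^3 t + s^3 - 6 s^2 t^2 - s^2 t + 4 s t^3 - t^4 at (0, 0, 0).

The Hessian of f at 0 is [[0, 0, 0], [0, 0, 0], [0, 0, 2]] with rank 1, so corank 2. A Groebner basis of the Jacobian ideal J(f) in C{s,t,r} is {s*t^2, s*t/4 + t^3, s^2 - s*t, r}; counting standard monomials gives mu = 5. Corank 2; j^3 = s^2*(s - t) has shape L^2 M (L != M), so D-series; mu = 5 gives D_5.

Type D5, Milnor number mu = 5.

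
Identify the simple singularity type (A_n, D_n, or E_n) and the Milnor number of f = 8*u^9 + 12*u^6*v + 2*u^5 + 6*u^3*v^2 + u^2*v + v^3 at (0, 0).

Type D_{4}, Milnor number mu = 4.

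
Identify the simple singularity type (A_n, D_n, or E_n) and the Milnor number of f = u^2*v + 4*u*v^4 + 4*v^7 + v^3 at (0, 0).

Type D4, Milnor number mu = 4.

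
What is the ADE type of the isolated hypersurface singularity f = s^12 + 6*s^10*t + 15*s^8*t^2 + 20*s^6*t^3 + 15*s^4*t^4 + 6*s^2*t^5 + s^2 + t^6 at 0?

The Hessian of f at 0 has rank 1. Corank 1: A-series; mu = 5 gives A_5.

A_{5}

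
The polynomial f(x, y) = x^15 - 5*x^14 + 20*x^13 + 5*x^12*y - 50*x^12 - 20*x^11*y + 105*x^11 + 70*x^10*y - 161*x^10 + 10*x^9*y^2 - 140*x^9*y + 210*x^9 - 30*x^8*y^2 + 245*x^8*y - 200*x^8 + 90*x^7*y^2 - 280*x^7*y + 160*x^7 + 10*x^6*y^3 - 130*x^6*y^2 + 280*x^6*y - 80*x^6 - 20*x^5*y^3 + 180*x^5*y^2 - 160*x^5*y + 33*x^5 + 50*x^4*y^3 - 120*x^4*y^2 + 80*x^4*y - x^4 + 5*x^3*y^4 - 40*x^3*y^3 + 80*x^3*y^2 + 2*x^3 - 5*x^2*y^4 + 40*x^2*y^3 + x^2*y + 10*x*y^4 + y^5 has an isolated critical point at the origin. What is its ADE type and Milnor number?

The Hessian of f at 0 has rank 0. Corank 2; j^3 = x^2*(2*x + y) has shape L^2 M (L != M), so D-series; mu = 6 gives D_6.

Type D_6, Milnor number mu = 6.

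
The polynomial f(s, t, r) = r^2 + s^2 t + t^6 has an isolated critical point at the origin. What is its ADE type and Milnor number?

The Hessian of f at 0 has rank 1. Corank 2; j^3 = s^2*t has shape L^2 M (L != M), so D-series; mu = 7 gives D_7.

Type D_{7}, Milnor number mu = 7.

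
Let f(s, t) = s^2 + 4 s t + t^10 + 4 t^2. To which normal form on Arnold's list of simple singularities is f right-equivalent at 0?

The Hessian of f at 0 has rank 1. Corank 1: A-series; mu = 9 gives A_9.

A_{9}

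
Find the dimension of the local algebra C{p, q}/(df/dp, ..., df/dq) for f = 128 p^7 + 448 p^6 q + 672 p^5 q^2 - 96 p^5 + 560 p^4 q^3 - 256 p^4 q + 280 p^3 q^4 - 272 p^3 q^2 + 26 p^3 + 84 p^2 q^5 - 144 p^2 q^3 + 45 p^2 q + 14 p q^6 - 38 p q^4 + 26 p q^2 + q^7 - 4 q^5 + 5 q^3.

4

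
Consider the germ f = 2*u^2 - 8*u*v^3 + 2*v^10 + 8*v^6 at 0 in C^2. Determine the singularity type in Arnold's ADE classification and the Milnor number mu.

Type A9, Milnor number mu = 9.

The Hessian of f at 0 has rank 1. Corank 1: A-series; mu = 9 gives A_9.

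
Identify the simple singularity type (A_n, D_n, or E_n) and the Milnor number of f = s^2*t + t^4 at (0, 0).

The Hessian of f at 0 has rank 0. Corank 2; j^3 = s^2*t has shape L^2 M (L != M), so D-series; mu = 5 gives D_5.

Type D_{5}, Milnor number mu = 5.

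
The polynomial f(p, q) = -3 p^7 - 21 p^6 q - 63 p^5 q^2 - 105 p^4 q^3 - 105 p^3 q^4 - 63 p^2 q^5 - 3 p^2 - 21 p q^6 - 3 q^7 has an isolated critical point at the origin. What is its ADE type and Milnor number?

Type A_{6}, Milnor number mu = 6.

The Hessian of f at 0 is [[-6, 0], [0, 0]] with rank 1, so corank 1. A Groebner basis of the Jacobian ideal J(f) in C{p,q} is {q^6, p}; counting standard monomials gives mu = 6. Corank 1: A-series; mu = 6 gives A_6.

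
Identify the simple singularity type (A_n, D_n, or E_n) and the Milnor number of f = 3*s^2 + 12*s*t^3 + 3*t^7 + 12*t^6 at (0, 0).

Type A_6, Milnor number mu = 6.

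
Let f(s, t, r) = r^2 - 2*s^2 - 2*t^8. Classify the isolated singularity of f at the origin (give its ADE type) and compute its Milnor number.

The Hessian of f at 0 is [[-4, 0, 0], [0, 0, 0], [0, 0, 2]] with rank 2, so corank 1. A Groebner basis of the Jacobian ideal J(f) in C{s,t,r} is {t^7, s, r}; counting standard monomials gives mu = 7. Corank 1: A-series; mu = 7 gives A_7.

Type A7, Milnor number mu = 7.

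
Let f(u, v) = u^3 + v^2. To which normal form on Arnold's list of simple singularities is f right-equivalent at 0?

A2

The Hessian of f at 0 has rank 1. Corank 1: A-series; mu = 2 gives A_2.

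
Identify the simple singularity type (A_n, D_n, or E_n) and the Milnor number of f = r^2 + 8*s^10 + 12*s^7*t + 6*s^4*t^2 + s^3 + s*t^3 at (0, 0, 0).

Type E_7, Milnor number mu = 7.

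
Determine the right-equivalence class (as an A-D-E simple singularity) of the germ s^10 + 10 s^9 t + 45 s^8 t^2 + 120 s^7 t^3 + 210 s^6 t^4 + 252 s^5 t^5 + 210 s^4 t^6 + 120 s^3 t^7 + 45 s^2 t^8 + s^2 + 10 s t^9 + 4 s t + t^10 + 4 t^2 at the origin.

The Hessian of f at 0 has rank 1. Corank 1: A-series; mu = 9 gives A_9.

A_{9}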